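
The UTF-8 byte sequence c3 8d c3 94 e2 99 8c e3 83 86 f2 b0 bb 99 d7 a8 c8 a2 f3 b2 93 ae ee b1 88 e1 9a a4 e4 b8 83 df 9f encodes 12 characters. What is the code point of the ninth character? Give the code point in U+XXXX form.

U+EC48

Offset 0: leading byte 0xC3 = 11000011 → 2-byte char #1 = C3 8D.
Offset 2: leading byte 0xC3 = 11000011 → 2-byte char #2 = C3 94.
Offset 4: leading byte 0xE2 = 11100010 → 3-byte char #3 = E2 99 8C.
Offset 7: leading byte 0xE3 = 11100011 → 3-byte char #4 = E3 83 86.
Offset 10: leading byte 0xF2 = 11110010 → 4-byte char #5 = F2 B0 BB 99.
Offset 14: leading byte 0xD7 = 11010111 → 2-byte char #6 = D7 A8.
Offset 16: leading byte 0xC8 = 11001000 → 2-byte char #7 = C8 A2.
Offset 18: leading byte 0xF3 = 11110011 → 4-byte char #8 = F3 B2 93 AE.
Offset 22: leading byte 0xEE = 11101110 → 3-byte char #9 = EE B1 88.
Leading byte 0xEE = 11101110 matches 1110xxxx → 3-byte sequence.
Byte 1: 0xEE = 11101110, payload 1110 (4 bits).
Byte 2: 0xB1 = 10110001 (10xxxxxx ✓), payload 110001.
Byte 3: 0x88 = 10001000 (10xxxxxx ✓), payload 001000.
Concatenate: 1110110001001000 = 0xEC48 (16 bits → U+EC48).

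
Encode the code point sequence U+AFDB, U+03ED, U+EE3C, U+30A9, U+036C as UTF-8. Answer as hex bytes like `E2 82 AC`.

U+AFDB: 3-byte form → EA BF 9B.
U+03ED: 2-byte form → CF AD.
U+EE3C: 3-byte form → EE B8 BC.
U+30A9: 3-byte form → E3 82 A9.
U+036C: 2-byte form → CD AC.
Concatenated (13 bytes): EA BF 9B CF AD EE B8 BC E3 82 A9 CD AC.

EA BF 9B CF AD EE B8 BC E3 82 A9 CD AC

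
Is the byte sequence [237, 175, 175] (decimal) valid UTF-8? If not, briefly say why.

Structurally a 3-byte sequence; payload = 0xDBEF.
But 0xDBEF is in U+D800–U+DFFF, the surrogate range. Surrogates are not Unicode scalar values and are forbidden in UTF-8.

invalid (encodes a surrogate (U+D800–U+DFFF))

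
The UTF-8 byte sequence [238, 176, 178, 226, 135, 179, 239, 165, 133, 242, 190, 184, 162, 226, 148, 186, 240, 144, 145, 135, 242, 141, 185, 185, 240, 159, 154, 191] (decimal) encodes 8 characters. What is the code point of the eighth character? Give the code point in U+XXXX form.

U+1F6BF

Offset 0: leading byte 0xEE = 11101110 → 3-byte char #1 = EE B0 B2.
Offset 3: leading byte 0xE2 = 11100010 → 3-byte char #2 = E2 87 B3.
Offset 6: leading byte 0xEF = 11101111 → 3-byte char #3 = EF A5 85.
Offset 9: leading byte 0xF2 = 11110010 → 4-byte char #4 = F2 BE B8 A2.
Offset 13: leading byte 0xE2 = 11100010 → 3-byte char #5 = E2 94 BA.
Offset 16: leading byte 0xF0 = 11110000 → 4-byte char #6 = F0 90 91 87.
Offset 20: leading byte 0xF2 = 11110010 → 4-byte char #7 = F2 8D B9 B9.
Offset 24: leading byte 0xF0 = 11110000 → 4-byte char #8 = F0 9F 9A BF.
Leading byte 0xF0 = 11110000 matches 11110xxx → 4-byte sequence.
Byte 1: 0xF0 = 11110000, payload 000 (3 bits).
Byte 2: 0x9F = 10011111 (10xxxxxx ✓), payload 011111.
Byte 3: 0x9A = 10011010 (10xxxxxx ✓), payload 011010.
Byte 4: 0xBF = 10111111 (10xxxxxx ✓), payload 111111.
Concatenate: 000011111011010111111 = 0x1F6BF (21 bits → U+1F6BF).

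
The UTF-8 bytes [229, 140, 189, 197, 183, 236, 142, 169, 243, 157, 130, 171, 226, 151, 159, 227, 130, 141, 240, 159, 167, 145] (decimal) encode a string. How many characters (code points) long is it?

7

Byte at offset 0: 0xE5 = 11100101 → 3-byte char (#1). Advance 3.
Byte at offset 3: 0xC5 = 11000101 → 2-byte char (#2). Advance 2.
Byte at offset 5: 0xEC = 11101100 → 3-byte char (#3). Advance 3.
Byte at offset 8: 0xF3 = 11110011 → 4-byte char (#4). Advance 4.
Byte at offset 12: 0xE2 = 11100010 → 3-byte char (#5). Advance 3.
Byte at offset 15: 0xE3 = 11100011 → 3-byte char (#6). Advance 3.
Byte at offset 18: 0xF0 = 11110000 → 4-byte char (#7). Advance 4.
Reached end at offset 22 after 7 code points.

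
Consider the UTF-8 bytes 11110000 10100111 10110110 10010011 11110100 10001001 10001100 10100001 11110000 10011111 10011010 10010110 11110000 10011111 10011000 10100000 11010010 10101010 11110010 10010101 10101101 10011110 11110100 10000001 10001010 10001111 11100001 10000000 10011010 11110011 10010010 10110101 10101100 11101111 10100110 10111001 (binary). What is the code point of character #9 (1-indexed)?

Offset 0: leading byte 0xF0 = 11110000 → 4-byte char #1 = F0 A7 B6 93.
Offset 4: leading byte 0xF4 = 11110100 → 4-byte char #2 = F4 89 8C A1.
Offset 8: leading byte 0xF0 = 11110000 → 4-byte char #3 = F0 9F 9A 96.
Offset 12: leading byte 0xF0 = 11110000 → 4-byte char #4 = F0 9F 98 A0.
Offset 16: leading byte 0xD2 = 11010010 → 2-byte char #5 = D2 AA.
Offset 18: leading byte 0xF2 = 11110010 → 4-byte char #6 = F2 95 AD 9E.
Offset 22: leading byte 0xF4 = 11110100 → 4-byte char #7 = F4 81 8A 8F.
Offset 26: leading byte 0xE1 = 11100001 → 3-byte char #8 = E1 80 9A.
Offset 29: leading byte 0xF3 = 11110011 → 4-byte char #9 = F3 92 B5 AC.
Leading byte 0xF3 = 11110011 matches 11110xxx → 4-byte sequence.
Byte 1: 0xF3 = 11110011, payload 011 (3 bits).
Byte 2: 0x92 = 10010010 (10xxxxxx ✓), payload 010010.
Byte 3: 0xB5 = 10110101 (10xxxxxx ✓), payload 110101.
Byte 4: 0xAC = 10101100 (10xxxxxx ✓), payload 101100.
Concatenate: 011010010110101101100 = 0xD2D6C (21 bits → U+D2D6C).

U+D2D6C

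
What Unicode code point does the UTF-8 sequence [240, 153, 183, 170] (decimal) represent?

Leading byte 0xF0 = 11110000 matches 11110xxx → 4-byte sequence.
Byte 1: 0xF0 = 11110000, payload 000 (3 bits).
Byte 2: 0x99 = 10011001 (10xxxxxx ✓), payload 011001.
Byte 3: 0xB7 = 10110111 (10xxxxxx ✓), payload 110111.
Byte 4: 0xAA = 10101010 (10xxxxxx ✓), payload 101010.
Concatenate: 000011001110111101010 = 0x19DEA (21 bits → U+19DEA).

U+19DEA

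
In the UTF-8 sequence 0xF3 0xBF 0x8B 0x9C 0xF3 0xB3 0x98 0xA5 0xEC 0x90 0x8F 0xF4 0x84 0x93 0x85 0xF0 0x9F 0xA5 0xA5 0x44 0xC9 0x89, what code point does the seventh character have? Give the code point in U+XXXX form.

Offset 0: leading byte 0xF3 = 11110011 → 4-byte char #1 = F3 BF 8B 9C.
Offset 4: leading byte 0xF3 = 11110011 → 4-byte char #2 = F3 B3 98 A5.
Offset 8: leading byte 0xEC = 11101100 → 3-byte char #3 = EC 90 8F.
Offset 11: leading byte 0xF4 = 11110100 → 4-byte char #4 = F4 84 93 85.
Offset 15: leading byte 0xF0 = 11110000 → 4-byte char #5 = F0 9F A5 A5.
Offset 19: leading byte 0x44 = 01000100 → 1-byte char #6 = 44.
Offset 20: leading byte 0xC9 = 11001001 → 2-byte char #7 = C9 89.
Leading byte 0xC9 = 11001001 matches 110xxxxx → 2-byte sequence.
Byte 1: 0xC9 = 11001001, payload 01001 (5 bits).
Byte 2: 0x89 = 10001001 (10xxxxxx ✓), payload 001001.
Concatenate: 01001001001 = 0x249 (11 bits → U+0249).

U+0249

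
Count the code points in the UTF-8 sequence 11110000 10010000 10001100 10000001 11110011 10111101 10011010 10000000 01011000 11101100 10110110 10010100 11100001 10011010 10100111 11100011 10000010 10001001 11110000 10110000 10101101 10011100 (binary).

Byte at offset 0: 0xF0 = 11110000 → 4-byte char (#1). Advance 4.
Byte at offset 4: 0xF3 = 11110011 → 4-byte char (#2). Advance 4.
Byte at offset 8: 0x58 = 01011000 → 1-byte char (#3). Advance 1.
Byte at offset 9: 0xEC = 11101100 → 3-byte char (#4). Advance 3.
Byte at offset 12: 0xE1 = 11100001 → 3-byte char (#5). Advance 3.
Byte at offset 15: 0xE3 = 11100011 → 3-byte char (#6). Advance 3.
Byte at offset 18: 0xF0 = 11110000 → 4-byte char (#7). Advance 4.
Reached end at offset 22 after 7 code points.

7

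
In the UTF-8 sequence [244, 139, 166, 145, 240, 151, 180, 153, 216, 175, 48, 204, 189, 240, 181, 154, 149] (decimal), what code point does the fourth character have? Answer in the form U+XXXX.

Offset 0: leading byte 0xF4 = 11110100 → 4-byte char #1 = F4 8B A6 91.
Offset 4: leading byte 0xF0 = 11110000 → 4-byte char #2 = F0 97 B4 99.
Offset 8: leading byte 0xD8 = 11011000 → 2-byte char #3 = D8 AF.
Offset 10: leading byte 0x30 = 00110000 → 1-byte char #4 = 30.
Leading byte 0x30 = 00110000 matches 0xxxxxxx → 1-byte sequence.
Byte 1: 0x30 = 00110000, payload 0110000 (7 bits).
Concatenate: 0110000 = 0x30 (7 bits → U+0030).

U+0030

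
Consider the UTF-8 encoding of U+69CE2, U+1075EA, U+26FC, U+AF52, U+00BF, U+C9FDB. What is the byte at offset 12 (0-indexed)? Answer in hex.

0xBD

U+69CE2 → 4-byte form F1 A9 B3 A2 at offsets 0–3.
U+1075EA → 4-byte form F4 87 97 AA at offsets 4–7.
U+26FC → 3-byte form E2 9B BC at offsets 8–10.
U+AF52 → 3-byte form EA BD 92 at offsets 11–13.
Offset 12 falls in char 4's range; it's byte 2 of EA BD 92 = 0xBD.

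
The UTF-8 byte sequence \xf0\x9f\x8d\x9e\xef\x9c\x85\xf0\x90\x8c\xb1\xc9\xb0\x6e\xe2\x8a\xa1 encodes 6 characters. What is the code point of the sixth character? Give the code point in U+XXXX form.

Offset 0: leading byte 0xF0 = 11110000 → 4-byte char #1 = F0 9F 8D 9E.
Offset 4: leading byte 0xEF = 11101111 → 3-byte char #2 = EF 9C 85.
Offset 7: leading byte 0xF0 = 11110000 → 4-byte char #3 = F0 90 8C B1.
Offset 11: leading byte 0xC9 = 11001001 → 2-byte char #4 = C9 B0.
Offset 13: leading byte 0x6E = 01101110 → 1-byte char #5 = 6E.
Offset 14: leading byte 0xE2 = 11100010 → 3-byte char #6 = E2 8A A1.
Leading byte 0xE2 = 11100010 matches 1110xxxx → 3-byte sequence.
Byte 1: 0xE2 = 11100010, payload 0010 (4 bits).
Byte 2: 0x8A = 10001010 (10xxxxxx ✓), payload 001010.
Byte 3: 0xA1 = 10100001 (10xxxxxx ✓), payload 100001.
Concatenate: 0010001010100001 = 0x22A1 (16 bits → U+22A1).

U+22A1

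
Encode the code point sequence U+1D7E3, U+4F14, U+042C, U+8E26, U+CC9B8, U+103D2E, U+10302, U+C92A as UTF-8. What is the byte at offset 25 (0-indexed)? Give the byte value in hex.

0xA4

U+1D7E3 → 4-byte form F0 9D 9F A3 at offsets 0–3.
U+4F14 → 3-byte form E4 BC 94 at offsets 4–6.
U+042C → 2-byte form D0 AC at offsets 7–8.
U+8E26 → 3-byte form E8 B8 A6 at offsets 9–11.
U+CC9B8 → 4-byte form F3 8C A6 B8 at offsets 12–15.
U+103D2E → 4-byte form F4 83 B4 AE at offsets 16–19.
U+10302 → 4-byte form F0 90 8C 82 at offsets 20–23.
U+C92A → 3-byte form EC A4 AA at offsets 24–26.
Offset 25 falls in char 8's range; it's byte 2 of EC A4 AA = 0xA4.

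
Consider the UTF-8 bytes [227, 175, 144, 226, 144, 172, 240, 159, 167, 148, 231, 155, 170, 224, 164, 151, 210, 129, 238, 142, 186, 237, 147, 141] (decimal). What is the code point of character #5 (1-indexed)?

U+0917

Offset 0: leading byte 0xE3 = 11100011 → 3-byte char #1 = E3 AF 90.
Offset 3: leading byte 0xE2 = 11100010 → 3-byte char #2 = E2 90 AC.
Offset 6: leading byte 0xF0 = 11110000 → 4-byte char #3 = F0 9F A7 94.
Offset 10: leading byte 0xE7 = 11100111 → 3-byte char #4 = E7 9B AA.
Offset 13: leading byte 0xE0 = 11100000 → 3-byte char #5 = E0 A4 97.
Leading byte 0xE0 = 11100000 matches 1110xxxx → 3-byte sequence.
Byte 1: 0xE0 = 11100000, payload 0000 (4 bits).
Byte 2: 0xA4 = 10100100 (10xxxxxx ✓), payload 100100.
Byte 3: 0x97 = 10010111 (10xxxxxx ✓), payload 010111.
Concatenate: 0000100100010111 = 0x917 (16 bits → U+0917).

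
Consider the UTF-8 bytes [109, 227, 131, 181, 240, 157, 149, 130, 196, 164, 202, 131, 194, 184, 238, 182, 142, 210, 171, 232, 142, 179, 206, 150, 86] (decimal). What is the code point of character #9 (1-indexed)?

Offset 0: leading byte 0x6D = 01101101 → 1-byte char #1 = 6D.
Offset 1: leading byte 0xE3 = 11100011 → 3-byte char #2 = E3 83 B5.
Offset 4: leading byte 0xF0 = 11110000 → 4-byte char #3 = F0 9D 95 82.
Offset 8: leading byte 0xC4 = 11000100 → 2-byte char #4 = C4 A4.
Offset 10: leading byte 0xCA = 11001010 → 2-byte char #5 = CA 83.
Offset 12: leading byte 0xC2 = 11000010 → 2-byte char #6 = C2 B8.
Offset 14: leading byte 0xEE = 11101110 → 3-byte char #7 = EE B6 8E.
Offset 17: leading byte 0xD2 = 11010010 → 2-byte char #8 = D2 AB.
Offset 19: leading byte 0xE8 = 11101000 → 3-byte char #9 = E8 8E B3.
Leading byte 0xE8 = 11101000 matches 1110xxxx → 3-byte sequence.
Byte 1: 0xE8 = 11101000, payload 1000 (4 bits).
Byte 2: 0x8E = 10001110 (10xxxxxx ✓), payload 001110.
Byte 3: 0xB3 = 10110011 (10xxxxxx ✓), payload 110011.
Concatenate: 1000001110110011 = 0x83B3 (16 bits → U+83B3).

U+83B3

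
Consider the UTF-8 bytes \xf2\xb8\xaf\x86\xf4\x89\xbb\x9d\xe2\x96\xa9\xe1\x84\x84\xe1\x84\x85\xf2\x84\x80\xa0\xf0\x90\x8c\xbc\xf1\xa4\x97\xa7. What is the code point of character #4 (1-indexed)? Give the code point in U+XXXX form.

U+1104

Offset 0: leading byte 0xF2 = 11110010 → 4-byte char #1 = F2 B8 AF 86.
Offset 4: leading byte 0xF4 = 11110100 → 4-byte char #2 = F4 89 BB 9D.
Offset 8: leading byte 0xE2 = 11100010 → 3-byte char #3 = E2 96 A9.
Offset 11: leading byte 0xE1 = 11100001 → 3-byte char #4 = E1 84 84.
Leading byte 0xE1 = 11100001 matches 1110xxxx → 3-byte sequence.
Byte 1: 0xE1 = 11100001, payload 0001 (4 bits).
Byte 2: 0x84 = 10000100 (10xxxxxx ✓), payload 000100.
Byte 3: 0x84 = 10000100 (10xxxxxx ✓), payload 000100.
Concatenate: 0001000100000100 = 0x1104 (16 bits → U+1104).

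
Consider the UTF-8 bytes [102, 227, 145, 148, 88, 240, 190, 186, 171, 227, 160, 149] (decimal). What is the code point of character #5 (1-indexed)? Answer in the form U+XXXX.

U+3815

Offset 0: leading byte 0x66 = 01100110 → 1-byte char #1 = 66.
Offset 1: leading byte 0xE3 = 11100011 → 3-byte char #2 = E3 91 94.
Offset 4: leading byte 0x58 = 01011000 → 1-byte char #3 = 58.
Offset 5: leading byte 0xF0 = 11110000 → 4-byte char #4 = F0 BE BA AB.
Offset 9: leading byte 0xE3 = 11100011 → 3-byte char #5 = E3 A0 95.
Leading byte 0xE3 = 11100011 matches 1110xxxx → 3-byte sequence.
Byte 1: 0xE3 = 11100011, payload 0011 (4 bits).
Byte 2: 0xA0 = 10100000 (10xxxxxx ✓), payload 100000.
Byte 3: 0x95 = 10010101 (10xxxxxx ✓), payload 010101.
Concatenate: 0011100000010101 = 0x3815 (16 bits → U+3815).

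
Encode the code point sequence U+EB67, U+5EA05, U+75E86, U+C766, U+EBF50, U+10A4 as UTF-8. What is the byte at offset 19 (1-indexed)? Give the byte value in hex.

0xE1

1-indexed offset 19 is 0-indexed offset 18.
U+EB67 → 3-byte form EE AD A7 at offsets 0–2.
U+5EA05 → 4-byte form F1 9E A8 85 at offsets 3–6.
U+75E86 → 4-byte form F1 B5 BA 86 at offsets 7–10.
U+C766 → 3-byte form EC 9D A6 at offsets 11–13.
U+EBF50 → 4-byte form F3 AB BD 90 at offsets 14–17.
U+10A4 → 3-byte form E1 82 A4 at offsets 18–20.
Offset 18 falls in char 6's range; it's byte 1 of E1 82 A4 = 0xE1.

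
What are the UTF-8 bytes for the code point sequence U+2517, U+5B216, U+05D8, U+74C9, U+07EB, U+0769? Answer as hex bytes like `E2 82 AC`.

U+2517: 3-byte form → E2 94 97.
U+5B216: 4-byte form → F1 9B 88 96.
U+05D8: 2-byte form → D7 98.
U+74C9: 3-byte form → E7 93 89.
U+07EB: 2-byte form → DF AB.
U+0769: 2-byte form → DD A9.
Concatenated (16 bytes): E2 94 97 F1 9B 88 96 D7 98 E7 93 89 DF AB DD A9.

E2 94 97 F1 9B 88 96 D7 98 E7 93 89 DF AB DD A9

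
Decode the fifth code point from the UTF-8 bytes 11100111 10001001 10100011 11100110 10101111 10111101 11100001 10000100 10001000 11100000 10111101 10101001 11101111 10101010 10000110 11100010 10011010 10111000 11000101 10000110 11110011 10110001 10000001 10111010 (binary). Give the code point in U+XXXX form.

U+FA86

Offset 0: leading byte 0xE7 = 11100111 → 3-byte char #1 = E7 89 A3.
Offset 3: leading byte 0xE6 = 11100110 → 3-byte char #2 = E6 AF BD.
Offset 6: leading byte 0xE1 = 11100001 → 3-byte char #3 = E1 84 88.
Offset 9: leading byte 0xE0 = 11100000 → 3-byte char #4 = E0 BD A9.
Offset 12: leading byte 0xEF = 11101111 → 3-byte char #5 = EF AA 86.
Leading byte 0xEF = 11101111 matches 1110xxxx → 3-byte sequence.
Byte 1: 0xEF = 11101111, payload 1111 (4 bits).
Byte 2: 0xAA = 10101010 (10xxxxxx ✓), payload 101010.
Byte 3: 0x86 = 10000110 (10xxxxxx ✓), payload 000110.
Concatenate: 1111101010000110 = 0xFA86 (16 bits → U+FA86).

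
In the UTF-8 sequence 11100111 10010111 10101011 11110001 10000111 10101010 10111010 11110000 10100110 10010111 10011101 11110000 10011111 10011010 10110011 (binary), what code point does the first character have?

Offset 0: leading byte 0xE7 = 11100111 → 3-byte char #1 = E7 97 AB.
Leading byte 0xE7 = 11100111 matches 1110xxxx → 3-byte sequence.
Byte 1: 0xE7 = 11100111, payload 0111 (4 bits).
Byte 2: 0x97 = 10010111 (10xxxxxx ✓), payload 010111.
Byte 3: 0xAB = 10101011 (10xxxxxx ✓), payload 101011.
Concatenate: 0111010111101011 = 0x75EB (16 bits → U+75EB).

U+75EB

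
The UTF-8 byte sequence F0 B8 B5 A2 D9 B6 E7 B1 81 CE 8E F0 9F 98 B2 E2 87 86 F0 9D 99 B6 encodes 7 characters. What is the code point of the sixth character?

U+21C6

Offset 0: leading byte 0xF0 = 11110000 → 4-byte char #1 = F0 B8 B5 A2.
Offset 4: leading byte 0xD9 = 11011001 → 2-byte char #2 = D9 B6.
Offset 6: leading byte 0xE7 = 11100111 → 3-byte char #3 = E7 B1 81.
Offset 9: leading byte 0xCE = 11001110 → 2-byte char #4 = CE 8E.
Offset 11: leading byte 0xF0 = 11110000 → 4-byte char #5 = F0 9F 98 B2.
Offset 15: leading byte 0xE2 = 11100010 → 3-byte char #6 = E2 87 86.
Leading byte 0xE2 = 11100010 matches 1110xxxx → 3-byte sequence.
Byte 1: 0xE2 = 11100010, payload 0010 (4 bits).
Byte 2: 0x87 = 10000111 (10xxxxxx ✓), payload 000111.
Byte 3: 0x86 = 10000110 (10xxxxxx ✓), payload 000110.
Concatenate: 0010000111000110 = 0x21C6 (16 bits → U+21C6).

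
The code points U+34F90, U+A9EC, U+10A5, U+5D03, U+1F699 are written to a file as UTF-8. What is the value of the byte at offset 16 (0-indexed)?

U+34F90 → 4-byte form F0 B4 BE 90 at offsets 0–3.
U+A9EC → 3-byte form EA A7 AC at offsets 4–6.
U+10A5 → 3-byte form E1 82 A5 at offsets 7–9.
U+5D03 → 3-byte form E5 B4 83 at offsets 10–12.
U+1F699 → 4-byte form F0 9F 9A 99 at offsets 13–16.
Offset 16 falls in char 5's range; it's byte 4 of F0 9F 9A 99 = 0x99.

0x99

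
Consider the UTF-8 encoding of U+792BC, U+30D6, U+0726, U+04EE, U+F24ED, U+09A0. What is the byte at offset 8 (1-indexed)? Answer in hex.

1-indexed offset 8 is 0-indexed offset 7.
U+792BC → 4-byte form F1 B9 8A BC at offsets 0–3.
U+30D6 → 3-byte form E3 83 96 at offsets 4–6.
U+0726 → 2-byte form DC A6 at offsets 7–8.
Offset 7 falls in char 3's range; it's byte 1 of DC A6 = 0xDC.

0xDC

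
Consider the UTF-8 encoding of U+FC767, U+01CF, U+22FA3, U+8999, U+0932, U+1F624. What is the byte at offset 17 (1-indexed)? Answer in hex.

1-indexed offset 17 is 0-indexed offset 16.
U+FC767 → 4-byte form F3 BC 9D A7 at offsets 0–3.
U+01CF → 2-byte form C7 8F at offsets 4–5.
U+22FA3 → 4-byte form F0 A2 BE A3 at offsets 6–9.
U+8999 → 3-byte form E8 A6 99 at offsets 10–12.
U+0932 → 3-byte form E0 A4 B2 at offsets 13–15.
U+1F624 → 4-byte form F0 9F 98 A4 at offsets 16–19.
Offset 16 falls in char 6's range; it's byte 1 of F0 9F 98 A4 = 0xF0.

0xF0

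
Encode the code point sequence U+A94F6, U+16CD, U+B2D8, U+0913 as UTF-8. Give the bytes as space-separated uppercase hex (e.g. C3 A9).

U+A94F6: 4-byte form → F2 A9 93 B6.
U+16CD: 3-byte form → E1 9B 8D.
U+B2D8: 3-byte form → EB 8B 98.
U+0913: 3-byte form → E0 A4 93.
Concatenated (13 bytes): F2 A9 93 B6 E1 9B 8D EB 8B 98 E0 A4 93.

F2 A9 93 B6 E1 9B 8D EB 8B 98 E0 A4 93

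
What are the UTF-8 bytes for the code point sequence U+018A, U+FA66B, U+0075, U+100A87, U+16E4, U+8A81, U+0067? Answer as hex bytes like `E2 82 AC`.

C6 8A F3 BA 99 AB 75 F4 80 AA 87 E1 9B A4 E8 AA 81 67

U+018A: 2-byte form → C6 8A.
U+FA66B: 4-byte form → F3 BA 99 AB.
U+0075: 1-byte form → 75.
U+100A87: 4-byte form → F4 80 AA 87.
U+16E4: 3-byte form → E1 9B A4.
U+8A81: 3-byte form → E8 AA 81.
U+0067: 1-byte form → 67.
Concatenated (18 bytes): C6 8A F3 BA 99 AB 75 F4 80 AA 87 E1 9B A4 E8 AA 81 67.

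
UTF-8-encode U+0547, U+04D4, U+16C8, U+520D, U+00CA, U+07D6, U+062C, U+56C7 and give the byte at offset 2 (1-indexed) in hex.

0x87

1-indexed offset 2 is 0-indexed offset 1.
U+0547 → 2-byte form D5 87 at offsets 0–1.
Offset 1 falls in char 1's range; it's byte 2 of D5 87 = 0x87.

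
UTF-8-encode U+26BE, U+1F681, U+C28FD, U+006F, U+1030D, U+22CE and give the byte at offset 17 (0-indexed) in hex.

0x8B

U+26BE → 3-byte form E2 9A BE at offsets 0–2.
U+1F681 → 4-byte form F0 9F 9A 81 at offsets 3–6.
U+C28FD → 4-byte form F3 82 A3 BD at offsets 7–10.
U+006F → 1-byte form 6F at offsets 11–11.
U+1030D → 4-byte form F0 90 8C 8D at offsets 12–15.
U+22CE → 3-byte form E2 8B 8E at offsets 16–18.
Offset 17 falls in char 6's range; it's byte 2 of E2 8B 8E = 0x8B.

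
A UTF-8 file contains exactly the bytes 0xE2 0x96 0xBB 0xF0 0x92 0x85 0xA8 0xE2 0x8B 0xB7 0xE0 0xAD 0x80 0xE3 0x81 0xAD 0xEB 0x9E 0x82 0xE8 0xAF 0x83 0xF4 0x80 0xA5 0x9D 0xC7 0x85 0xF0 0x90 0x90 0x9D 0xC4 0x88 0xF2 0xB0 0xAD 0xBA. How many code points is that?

Byte at offset 0: 0xE2 = 11100010 → 3-byte char (#1). Advance 3.
Byte at offset 3: 0xF0 = 11110000 → 4-byte char (#2). Advance 4.
Byte at offset 7: 0xE2 = 11100010 → 3-byte char (#3). Advance 3.
Byte at offset 10: 0xE0 = 11100000 → 3-byte char (#4). Advance 3.
Byte at offset 13: 0xE3 = 11100011 → 3-byte char (#5). Advance 3.
Byte at offset 16: 0xEB = 11101011 → 3-byte char (#6). Advance 3.
Byte at offset 19: 0xE8 = 11101000 → 3-byte char (#7). Advance 3.
Byte at offset 22: 0xF4 = 11110100 → 4-byte char (#8). Advance 4.
Byte at offset 26: 0xC7 = 11000111 → 2-byte char (#9). Advance 2.
Byte at offset 28: 0xF0 = 11110000 → 4-byte char (#10). Advance 4.
Byte at offset 32: 0xC4 = 11000100 → 2-byte char (#11). Advance 2.
Byte at offset 34: 0xF2 = 11110010 → 4-byte char (#12). Advance 4.
Reached end at offset 38 after 12 code points.

12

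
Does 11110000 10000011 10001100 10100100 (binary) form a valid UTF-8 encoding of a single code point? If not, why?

invalid (overlong encoding)

Leading byte 0xF0 = 11110000 → 4-byte form.
Continuation bytes all match 10xxxxxx. Payload decodes to 0x3324.
But 0x3324 < 0x10000, the minimum for a 4-byte sequence — this is an overlong encoding.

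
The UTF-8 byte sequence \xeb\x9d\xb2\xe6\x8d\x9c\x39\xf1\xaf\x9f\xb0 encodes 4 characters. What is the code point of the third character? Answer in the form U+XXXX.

U+0039

Offset 0: leading byte 0xEB = 11101011 → 3-byte char #1 = EB 9D B2.
Offset 3: leading byte 0xE6 = 11100110 → 3-byte char #2 = E6 8D 9C.
Offset 6: leading byte 0x39 = 00111001 → 1-byte char #3 = 39.
Leading byte 0x39 = 00111001 matches 0xxxxxxx → 1-byte sequence.
Byte 1: 0x39 = 00111001, payload 0111001 (7 bits).
Concatenate: 0111001 = 0x39 (7 bits → U+0039).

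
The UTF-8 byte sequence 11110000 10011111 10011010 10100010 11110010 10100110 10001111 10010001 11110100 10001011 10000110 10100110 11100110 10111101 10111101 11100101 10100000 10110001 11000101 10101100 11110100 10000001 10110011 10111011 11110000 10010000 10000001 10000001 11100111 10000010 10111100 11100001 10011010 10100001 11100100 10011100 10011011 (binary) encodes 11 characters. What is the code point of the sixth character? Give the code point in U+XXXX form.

Offset 0: leading byte 0xF0 = 11110000 → 4-byte char #1 = F0 9F 9A A2.
Offset 4: leading byte 0xF2 = 11110010 → 4-byte char #2 = F2 A6 8F 91.
Offset 8: leading byte 0xF4 = 11110100 → 4-byte char #3 = F4 8B 86 A6.
Offset 12: leading byte 0xE6 = 11100110 → 3-byte char #4 = E6 BD BD.
Offset 15: leading byte 0xE5 = 11100101 → 3-byte char #5 = E5 A0 B1.
Offset 18: leading byte 0xC5 = 11000101 → 2-byte char #6 = C5 AC.
Leading byte 0xC5 = 11000101 matches 110xxxxx → 2-byte sequence.
Byte 1: 0xC5 = 11000101, payload 00101 (5 bits).
Byte 2: 0xAC = 10101100 (10xxxxxx ✓), payload 101100.
Concatenate: 00101101100 = 0x16C (11 bits → U+016C).

U+016C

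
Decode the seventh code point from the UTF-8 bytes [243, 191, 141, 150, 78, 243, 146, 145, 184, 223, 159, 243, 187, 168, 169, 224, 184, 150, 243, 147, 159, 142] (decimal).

Offset 0: leading byte 0xF3 = 11110011 → 4-byte char #1 = F3 BF 8D 96.
Offset 4: leading byte 0x4E = 01001110 → 1-byte char #2 = 4E.
Offset 5: leading byte 0xF3 = 11110011 → 4-byte char #3 = F3 92 91 B8.
Offset 9: leading byte 0xDF = 11011111 → 2-byte char #4 = DF 9F.
Offset 11: leading byte 0xF3 = 11110011 → 4-byte char #5 = F3 BB A8 A9.
Offset 15: leading byte 0xE0 = 11100000 → 3-byte char #6 = E0 B8 96.
Offset 18: leading byte 0xF3 = 11110011 → 4-byte char #7 = F3 93 9F 8E.
Leading byte 0xF3 = 11110011 matches 11110xxx → 4-byte sequence.
Byte 1: 0xF3 = 11110011, payload 011 (3 bits).
Byte 2: 0x93 = 10010011 (10xxxxxx ✓), payload 010011.
Byte 3: 0x9F = 10011111 (10xxxxxx ✓), payload 011111.
Byte 4: 0x8E = 10001110 (10xxxxxx ✓), payload 001110.
Concatenate: 011010011011111001110 = 0xD37CE (21 bits → U+D37CE).

U+D37CE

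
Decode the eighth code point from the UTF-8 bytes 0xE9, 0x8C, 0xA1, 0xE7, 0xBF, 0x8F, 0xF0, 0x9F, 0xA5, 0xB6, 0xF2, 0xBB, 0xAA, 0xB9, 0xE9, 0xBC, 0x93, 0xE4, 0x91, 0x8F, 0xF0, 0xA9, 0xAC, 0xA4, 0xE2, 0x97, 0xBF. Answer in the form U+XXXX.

U+25FF

Offset 0: leading byte 0xE9 = 11101001 → 3-byte char #1 = E9 8C A1.
Offset 3: leading byte 0xE7 = 11100111 → 3-byte char #2 = E7 BF 8F.
Offset 6: leading byte 0xF0 = 11110000 → 4-byte char #3 = F0 9F A5 B6.
Offset 10: leading byte 0xF2 = 11110010 → 4-byte char #4 = F2 BB AA B9.
Offset 14: leading byte 0xE9 = 11101001 → 3-byte char #5 = E9 BC 93.
Offset 17: leading byte 0xE4 = 11100100 → 3-byte char #6 = E4 91 8F.
Offset 20: leading byte 0xF0 = 11110000 → 4-byte char #7 = F0 A9 AC A4.
Offset 24: leading byte 0xE2 = 11100010 → 3-byte char #8 = E2 97 BF.
Leading byte 0xE2 = 11100010 matches 1110xxxx → 3-byte sequence.
Byte 1: 0xE2 = 11100010, payload 0010 (4 bits).
Byte 2: 0x97 = 10010111 (10xxxxxx ✓), payload 010111.
Byte 3: 0xBF = 10111111 (10xxxxxx ✓), payload 111111.
Concatenate: 0010010111111111 = 0x25FF (16 bits → U+25FF).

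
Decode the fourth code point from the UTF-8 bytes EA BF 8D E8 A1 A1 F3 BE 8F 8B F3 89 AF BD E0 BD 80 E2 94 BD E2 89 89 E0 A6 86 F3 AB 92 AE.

Offset 0: leading byte 0xEA = 11101010 → 3-byte char #1 = EA BF 8D.
Offset 3: leading byte 0xE8 = 11101000 → 3-byte char #2 = E8 A1 A1.
Offset 6: leading byte 0xF3 = 11110011 → 4-byte char #3 = F3 BE 8F 8B.
Offset 10: leading byte 0xF3 = 11110011 → 4-byte char #4 = F3 89 AF BD.
Leading byte 0xF3 = 11110011 matches 11110xxx → 4-byte sequence.
Byte 1: 0xF3 = 11110011, payload 011 (3 bits).
Byte 2: 0x89 = 10001001 (10xxxxxx ✓), payload 001001.
Byte 3: 0xAF = 10101111 (10xxxxxx ✓), payload 101111.
Byte 4: 0xBD = 10111101 (10xxxxxx ✓), payload 111101.
Concatenate: 011001001101111111101 = 0xC9BFD (21 bits → U+C9BFD).

U+C9BFD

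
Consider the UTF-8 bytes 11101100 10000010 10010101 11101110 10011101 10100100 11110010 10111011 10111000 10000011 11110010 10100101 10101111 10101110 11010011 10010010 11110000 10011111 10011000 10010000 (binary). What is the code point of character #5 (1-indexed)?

U+04D2

Offset 0: leading byte 0xEC = 11101100 → 3-byte char #1 = EC 82 95.
Offset 3: leading byte 0xEE = 11101110 → 3-byte char #2 = EE 9D A4.
Offset 6: leading byte 0xF2 = 11110010 → 4-byte char #3 = F2 BB B8 83.
Offset 10: leading byte 0xF2 = 11110010 → 4-byte char #4 = F2 A5 AF AE.
Offset 14: leading byte 0xD3 = 11010011 → 2-byte char #5 = D3 92.
Leading byte 0xD3 = 11010011 matches 110xxxxx → 2-byte sequence.
Byte 1: 0xD3 = 11010011, payload 10011 (5 bits).
Byte 2: 0x92 = 10010010 (10xxxxxx ✓), payload 010010.
Concatenate: 10011010010 = 0x4D2 (11 bits → U+04D2).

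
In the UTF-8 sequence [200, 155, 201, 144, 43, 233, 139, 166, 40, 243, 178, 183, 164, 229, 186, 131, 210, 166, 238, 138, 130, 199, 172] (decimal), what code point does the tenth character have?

U+01EC

Offset 0: leading byte 0xC8 = 11001000 → 2-byte char #1 = C8 9B.
Offset 2: leading byte 0xC9 = 11001001 → 2-byte char #2 = C9 90.
Offset 4: leading byte 0x2B = 00101011 → 1-byte char #3 = 2B.
Offset 5: leading byte 0xE9 = 11101001 → 3-byte char #4 = E9 8B A6.
Offset 8: leading byte 0x28 = 00101000 → 1-byte char #5 = 28.
Offset 9: leading byte 0xF3 = 11110011 → 4-byte char #6 = F3 B2 B7 A4.
Offset 13: leading byte 0xE5 = 11100101 → 3-byte char #7 = E5 BA 83.
Offset 16: leading byte 0xD2 = 11010010 → 2-byte char #8 = D2 A6.
Offset 18: leading byte 0xEE = 11101110 → 3-byte char #9 = EE 8A 82.
Offset 21: leading byte 0xC7 = 11000111 → 2-byte char #10 = C7 AC.
Leading byte 0xC7 = 11000111 matches 110xxxxx → 2-byte sequence.
Byte 1: 0xC7 = 11000111, payload 00111 (5 bits).
Byte 2: 0xAC = 10101100 (10xxxxxx ✓), payload 101100.
Concatenate: 00111101100 = 0x1EC (11 bits → U+01EC).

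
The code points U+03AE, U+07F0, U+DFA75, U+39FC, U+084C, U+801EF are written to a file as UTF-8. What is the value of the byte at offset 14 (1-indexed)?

1-indexed offset 14 is 0-indexed offset 13.
U+03AE → 2-byte form CE AE at offsets 0–1.
U+07F0 → 2-byte form DF B0 at offsets 2–3.
U+DFA75 → 4-byte form F3 9F A9 B5 at offsets 4–7.
U+39FC → 3-byte form E3 A7 BC at offsets 8–10.
U+084C → 3-byte form E0 A1 8C at offsets 11–13.
Offset 13 falls in char 5's range; it's byte 3 of E0 A1 8C = 0x8C.

0x8C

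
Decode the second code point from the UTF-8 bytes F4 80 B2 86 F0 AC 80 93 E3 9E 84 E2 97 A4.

Offset 0: leading byte 0xF4 = 11110100 → 4-byte char #1 = F4 80 B2 86.
Offset 4: leading byte 0xF0 = 11110000 → 4-byte char #2 = F0 AC 80 93.
Leading byte 0xF0 = 11110000 matches 11110xxx → 4-byte sequence.
Byte 1: 0xF0 = 11110000, payload 000 (3 bits).
Byte 2: 0xAC = 10101100 (10xxxxxx ✓), payload 101100.
Byte 3: 0x80 = 10000000 (10xxxxxx ✓), payload 000000.
Byte 4: 0x93 = 10010011 (10xxxxxx ✓), payload 010011.
Concatenate: 000101100000000010011 = 0x2C013 (21 bits → U+2C013).

U+2C013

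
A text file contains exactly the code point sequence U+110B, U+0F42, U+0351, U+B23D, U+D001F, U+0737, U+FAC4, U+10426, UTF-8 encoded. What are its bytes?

E1 84 8B E0 BD 82 CD 91 EB 88 BD F3 90 80 9F DC B7 EF AB 84 F0 90 90 A6

U+110B: 3-byte form → E1 84 8B.
U+0F42: 3-byte form → E0 BD 82.
U+0351: 2-byte form → CD 91.
U+B23D: 3-byte form → EB 88 BD.
U+D001F: 4-byte form → F3 90 80 9F.
U+0737: 2-byte form → DC B7.
U+FAC4: 3-byte form → EF AB 84.
U+10426: 4-byte form → F0 90 90 A6.
Concatenated (24 bytes): E1 84 8B E0 BD 82 CD 91 EB 88 BD F3 90 80 9F DC B7 EF AB 84 F0 90 90 A6.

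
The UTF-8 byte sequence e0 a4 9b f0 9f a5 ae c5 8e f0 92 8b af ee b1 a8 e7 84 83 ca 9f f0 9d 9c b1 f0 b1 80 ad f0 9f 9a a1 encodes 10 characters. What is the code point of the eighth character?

U+1D731

Offset 0: leading byte 0xE0 = 11100000 → 3-byte char #1 = E0 A4 9B.
Offset 3: leading byte 0xF0 = 11110000 → 4-byte char #2 = F0 9F A5 AE.
Offset 7: leading byte 0xC5 = 11000101 → 2-byte char #3 = C5 8E.
Offset 9: leading byte 0xF0 = 11110000 → 4-byte char #4 = F0 92 8B AF.
Offset 13: leading byte 0xEE = 11101110 → 3-byte char #5 = EE B1 A8.
Offset 16: leading byte 0xE7 = 11100111 → 3-byte char #6 = E7 84 83.
Offset 19: leading byte 0xCA = 11001010 → 2-byte char #7 = CA 9F.
Offset 21: leading byte 0xF0 = 11110000 → 4-byte char #8 = F0 9D 9C B1.
Leading byte 0xF0 = 11110000 matches 11110xxx → 4-byte sequence.
Byte 1: 0xF0 = 11110000, payload 000 (3 bits).
Byte 2: 0x9D = 10011101 (10xxxxxx ✓), payload 011101.
Byte 3: 0x9C = 10011100 (10xxxxxx ✓), payload 011100.
Byte 4: 0xB1 = 10110001 (10xxxxxx ✓), payload 110001.
Concatenate: 000011101011100110001 = 0x1D731 (21 bits → U+1D731).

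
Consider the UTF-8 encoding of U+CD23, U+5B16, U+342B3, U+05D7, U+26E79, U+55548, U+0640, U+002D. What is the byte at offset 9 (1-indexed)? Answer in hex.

1-indexed offset 9 is 0-indexed offset 8.
U+CD23 → 3-byte form EC B4 A3 at offsets 0–2.
U+5B16 → 3-byte form E5 AC 96 at offsets 3–5.
U+342B3 → 4-byte form F0 B4 8A B3 at offsets 6–9.
Offset 8 falls in char 3's range; it's byte 3 of F0 B4 8A B3 = 0x8A.

0x8A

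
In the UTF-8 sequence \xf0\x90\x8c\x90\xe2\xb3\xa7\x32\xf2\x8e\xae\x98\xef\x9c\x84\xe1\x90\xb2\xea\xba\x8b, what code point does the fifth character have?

Offset 0: leading byte 0xF0 = 11110000 → 4-byte char #1 = F0 90 8C 90.
Offset 4: leading byte 0xE2 = 11100010 → 3-byte char #2 = E2 B3 A7.
Offset 7: leading byte 0x32 = 00110010 → 1-byte char #3 = 32.
Offset 8: leading byte 0xF2 = 11110010 → 4-byte char #4 = F2 8E AE 98.
Offset 12: leading byte 0xEF = 11101111 → 3-byte char #5 = EF 9C 84.
Leading byte 0xEF = 11101111 matches 1110xxxx → 3-byte sequence.
Byte 1: 0xEF = 11101111, payload 1111 (4 bits).
Byte 2: 0x9C = 10011100 (10xxxxxx ✓), payload 011100.
Byte 3: 0x84 = 10000100 (10xxxxxx ✓), payload 000100.
Concatenate: 1111011100000100 = 0xF704 (16 bits → U+F704).

U+F704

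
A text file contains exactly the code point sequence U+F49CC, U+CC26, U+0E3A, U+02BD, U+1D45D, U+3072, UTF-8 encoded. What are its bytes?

F3 B4 A7 8C EC B0 A6 E0 B8 BA CA BD F0 9D 91 9D E3 81 B2

U+F49CC: 4-byte form → F3 B4 A7 8C.
U+CC26: 3-byte form → EC B0 A6.
U+0E3A: 3-byte form → E0 B8 BA.
U+02BD: 2-byte form → CA BD.
U+1D45D: 4-byte form → F0 9D 91 9D.
U+3072: 3-byte form → E3 81 B2.
Concatenated (19 bytes): F3 B4 A7 8C EC B0 A6 E0 B8 BA CA BD F0 9D 91 9D E3 81 B2.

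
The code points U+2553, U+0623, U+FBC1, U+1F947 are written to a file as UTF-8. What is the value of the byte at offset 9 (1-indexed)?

1-indexed offset 9 is 0-indexed offset 8.
U+2553 → 3-byte form E2 95 93 at offsets 0–2.
U+0623 → 2-byte form D8 A3 at offsets 3–4.
U+FBC1 → 3-byte form EF AF 81 at offsets 5–7.
U+1F947 → 4-byte form F0 9F A5 87 at offsets 8–11.
Offset 8 falls in char 4's range; it's byte 1 of F0 9F A5 87 = 0xF0.

0xF0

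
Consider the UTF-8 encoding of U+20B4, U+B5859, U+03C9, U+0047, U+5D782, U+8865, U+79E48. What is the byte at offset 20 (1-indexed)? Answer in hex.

1-indexed offset 20 is 0-indexed offset 19.
U+20B4 → 3-byte form E2 82 B4 at offsets 0–2.
U+B5859 → 4-byte form F2 B5 A1 99 at offsets 3–6.
U+03C9 → 2-byte form CF 89 at offsets 7–8.
U+0047 → 1-byte form 47 at offsets 9–9.
U+5D782 → 4-byte form F1 9D 9E 82 at offsets 10–13.
U+8865 → 3-byte form E8 A1 A5 at offsets 14–16.
U+79E48 → 4-byte form F1 B9 B9 88 at offsets 17–20.
Offset 19 falls in char 7's range; it's byte 3 of F1 B9 B9 88 = 0xB9.

0xB9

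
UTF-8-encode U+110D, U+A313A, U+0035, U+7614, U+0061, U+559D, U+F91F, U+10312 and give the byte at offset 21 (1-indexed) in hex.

1-indexed offset 21 is 0-indexed offset 20.
U+110D → 3-byte form E1 84 8D at offsets 0–2.
U+A313A → 4-byte form F2 A3 84 BA at offsets 3–6.
U+0035 → 1-byte form 35 at offsets 7–7.
U+7614 → 3-byte form E7 98 94 at offsets 8–10.
U+0061 → 1-byte form 61 at offsets 11–11.
U+559D → 3-byte form E5 96 9D at offsets 12–14.
U+F91F → 3-byte form EF A4 9F at offsets 15–17.
U+10312 → 4-byte form F0 90 8C 92 at offsets 18–21.
Offset 20 falls in char 8's range; it's byte 3 of F0 90 8C 92 = 0x8C.

0x8C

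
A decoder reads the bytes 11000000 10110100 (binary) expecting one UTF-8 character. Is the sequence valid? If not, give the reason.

invalid (overlong encoding)

Leading byte 0xC0 = 11000000 → 2-byte form.
Continuation bytes all match 10xxxxxx. Payload decodes to 0x34.
But 0x34 < 0x80, the minimum for a 2-byte sequence — this is an overlong encoding.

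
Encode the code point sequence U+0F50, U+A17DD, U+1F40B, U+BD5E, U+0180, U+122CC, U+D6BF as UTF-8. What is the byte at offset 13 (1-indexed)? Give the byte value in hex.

1-indexed offset 13 is 0-indexed offset 12.
U+0F50 → 3-byte form E0 BD 90 at offsets 0–2.
U+A17DD → 4-byte form F2 A1 9F 9D at offsets 3–6.
U+1F40B → 4-byte form F0 9F 90 8B at offsets 7–10.
U+BD5E → 3-byte form EB B5 9E at offsets 11–13.
Offset 12 falls in char 4's range; it's byte 2 of EB B5 9E = 0xB5.

0xB5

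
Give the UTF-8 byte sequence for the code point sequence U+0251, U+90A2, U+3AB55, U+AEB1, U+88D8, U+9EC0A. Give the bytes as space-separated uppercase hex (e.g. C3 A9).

C9 91 E9 82 A2 F0 BA AD 95 EA BA B1 E8 A3 98 F2 9E B0 8A

U+0251: 2-byte form → C9 91.
U+90A2: 3-byte form → E9 82 A2.
U+3AB55: 4-byte form → F0 BA AD 95.
U+AEB1: 3-byte form → EA BA B1.
U+88D8: 3-byte form → E8 A3 98.
U+9EC0A: 4-byte form → F2 9E B0 8A.
Concatenated (19 bytes): C9 91 E9 82 A2 F0 BA AD 95 EA BA B1 E8 A3 98 F2 9E B0 8A.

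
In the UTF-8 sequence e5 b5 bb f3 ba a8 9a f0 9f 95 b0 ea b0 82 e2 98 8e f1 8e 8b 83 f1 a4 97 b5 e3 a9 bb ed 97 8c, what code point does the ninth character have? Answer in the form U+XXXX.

U+D5CC

Offset 0: leading byte 0xE5 = 11100101 → 3-byte char #1 = E5 B5 BB.
Offset 3: leading byte 0xF3 = 11110011 → 4-byte char #2 = F3 BA A8 9A.
Offset 7: leading byte 0xF0 = 11110000 → 4-byte char #3 = F0 9F 95 B0.
Offset 11: leading byte 0xEA = 11101010 → 3-byte char #4 = EA B0 82.
Offset 14: leading byte 0xE2 = 11100010 → 3-byte char #5 = E2 98 8E.
Offset 17: leading byte 0xF1 = 11110001 → 4-byte char #6 = F1 8E 8B 83.
Offset 21: leading byte 0xF1 = 11110001 → 4-byte char #7 = F1 A4 97 B5.
Offset 25: leading byte 0xE3 = 11100011 → 3-byte char #8 = E3 A9 BB.
Offset 28: leading byte 0xED = 11101101 → 3-byte char #9 = ED 97 8C.
Leading byte 0xED = 11101101 matches 1110xxxx → 3-byte sequence.
Byte 1: 0xED = 11101101, payload 1101 (4 bits).
Byte 2: 0x97 = 10010111 (10xxxxxx ✓), payload 010111.
Byte 3: 0x8C = 10001100 (10xxxxxx ✓), payload 001100.
Concatenate: 1101010111001100 = 0xD5CC (16 bits → U+D5CC).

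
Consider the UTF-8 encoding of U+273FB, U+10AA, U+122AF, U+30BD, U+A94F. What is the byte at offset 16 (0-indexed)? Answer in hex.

U+273FB → 4-byte form F0 A7 8F BB at offsets 0–3.
U+10AA → 3-byte form E1 82 AA at offsets 4–6.
U+122AF → 4-byte form F0 92 8A AF at offsets 7–10.
U+30BD → 3-byte form E3 82 BD at offsets 11–13.
U+A94F → 3-byte form EA A5 8F at offsets 14–16.
Offset 16 falls in char 5's range; it's byte 3 of EA A5 8F = 0x8F.

0x8F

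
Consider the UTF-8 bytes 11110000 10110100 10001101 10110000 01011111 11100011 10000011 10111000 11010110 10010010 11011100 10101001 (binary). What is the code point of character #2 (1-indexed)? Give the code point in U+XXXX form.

U+005F

Offset 0: leading byte 0xF0 = 11110000 → 4-byte char #1 = F0 B4 8D B0.
Offset 4: leading byte 0x5F = 01011111 → 1-byte char #2 = 5F.
Leading byte 0x5F = 01011111 matches 0xxxxxxx → 1-byte sequence.
Byte 1: 0x5F = 01011111, payload 1011111 (7 bits).
Concatenate: 1011111 = 0x5F (7 bits → U+005F).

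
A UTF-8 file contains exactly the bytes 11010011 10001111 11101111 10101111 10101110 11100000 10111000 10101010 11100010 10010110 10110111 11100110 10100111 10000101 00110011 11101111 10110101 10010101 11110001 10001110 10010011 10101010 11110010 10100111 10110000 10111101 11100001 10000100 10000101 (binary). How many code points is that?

10

Byte at offset 0: 0xD3 = 11010011 → 2-byte char (#1). Advance 2.
Byte at offset 2: 0xEF = 11101111 → 3-byte char (#2). Advance 3.
Byte at offset 5: 0xE0 = 11100000 → 3-byte char (#3). Advance 3.
Byte at offset 8: 0xE2 = 11100010 → 3-byte char (#4). Advance 3.
Byte at offset 11: 0xE6 = 11100110 → 3-byte char (#5). Advance 3.
Byte at offset 14: 0x33 = 00110011 → 1-byte char (#6). Advance 1.
Byte at offset 15: 0xEF = 11101111 → 3-byte char (#7). Advance 3.
Byte at offset 18: 0xF1 = 11110001 → 4-byte char (#8). Advance 4.
Byte at offset 22: 0xF2 = 11110010 → 4-byte char (#9). Advance 4.
Byte at offset 26: 0xE1 = 11100001 → 3-byte char (#10). Advance 3.
Reached end at offset 29 after 10 code points.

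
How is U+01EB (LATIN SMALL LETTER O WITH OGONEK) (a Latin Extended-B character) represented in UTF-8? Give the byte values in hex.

C7 AB

U+01EB = 0x1EB = 491 decimal. In range U+0080–U+07FF → 2-byte form: 110xxxxx 10xxxxxx.
Binary (11 bits): 00111101011.
Split 5+6: 00111 | 101011.
Byte 1: 11000111 = 0xC7.
Byte 2: 10101011 = 0xAB.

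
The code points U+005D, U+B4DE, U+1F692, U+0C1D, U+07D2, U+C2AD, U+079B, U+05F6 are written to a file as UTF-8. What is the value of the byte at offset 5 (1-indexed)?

0xF0

1-indexed offset 5 is 0-indexed offset 4.
U+005D → 1-byte form 5D at offsets 0–0.
U+B4DE → 3-byte form EB 93 9E at offsets 1–3.
U+1F692 → 4-byte form F0 9F 9A 92 at offsets 4–7.
Offset 4 falls in char 3's range; it's byte 1 of F0 9F 9A 92 = 0xF0.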